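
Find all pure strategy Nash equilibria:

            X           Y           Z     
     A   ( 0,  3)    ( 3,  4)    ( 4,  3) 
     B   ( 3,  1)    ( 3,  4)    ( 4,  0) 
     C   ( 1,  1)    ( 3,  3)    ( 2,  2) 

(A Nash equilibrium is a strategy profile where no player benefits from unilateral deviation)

Nash equilibrium: (A, Y), (B, Y), (C, Y)

Work:
Best responses:
  P1 vs X: payoffs [0, 3, 1] → best response B (payoff 3)
  P1 vs Y: payoffs [3, 3, 3] → best response A/B/C (payoff 3)
  P1 vs Z: payoffs [4, 4, 2] → best response A/B (payoff 4)
  P2 vs A: payoffs [3, 4, 3] → best response Y (payoff 4)
  P2 vs B: payoffs [1, 4, 0] → best response Y (payoff 4)
  P2 vs C: payoffs [1, 3, 2] → best response Y (payoff 3)
Mutual best responses: (A,Y), (B,Y), (C,Y) → Nash equilibria.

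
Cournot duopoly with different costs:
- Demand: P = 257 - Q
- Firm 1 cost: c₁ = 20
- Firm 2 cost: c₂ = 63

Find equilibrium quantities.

q₁* = 93.33, q₂* = 50.33

Work:
Reaction: q₁ = (257 - 20 - q₂)/2
Reaction: q₂ = (257 - 63 - q₁)/2
Solve simultaneously:
q₁* = (257 - 2×20 + 63)/3 = 93.33
q₂* = (257 - 2×63 + 20)/3 = 50.33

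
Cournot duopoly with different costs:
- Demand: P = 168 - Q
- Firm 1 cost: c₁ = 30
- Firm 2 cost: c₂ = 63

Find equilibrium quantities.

q₁* = 57.0, q₂* = 24.0

Work:
Reaction: q₁ = (168 - 30 - q₂)/2
Reaction: q₂ = (168 - 63 - q₁)/2
Solve simultaneously:
q₁* = (168 - 2×30 + 63)/3 = 57.0
q₂* = (168 - 2×63 + 30)/3 = 24.0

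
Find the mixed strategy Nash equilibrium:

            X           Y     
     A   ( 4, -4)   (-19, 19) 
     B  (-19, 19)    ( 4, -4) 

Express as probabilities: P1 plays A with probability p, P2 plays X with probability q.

p = 0.5, q = 0.5

Work:
Find probabilities that make opponent indifferent:
P2 chooses q to make P1 indifferent between A and B
P1 chooses p to make P2 indifferent between X and Y
Mixed NE: P1 plays (A: 0.5, B: 0.5), P2 plays (X: 0.5, Y: 0.5)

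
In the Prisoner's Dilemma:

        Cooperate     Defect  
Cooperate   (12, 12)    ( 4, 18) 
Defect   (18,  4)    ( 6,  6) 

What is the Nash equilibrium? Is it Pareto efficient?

(Defect, Defect) is NE; not Pareto efficient

Work:
Defect dominates Cooperate for both players:
If P2 cooperates: Defect (18) > Cooperate (12)
If P2 defects: Defect (6) > Cooperate (4)
NE: (Defect, Defect) with payoff (6, 6)
But (Cooperate, Cooperate) = (12, 12) Pareto dominates (6, 6)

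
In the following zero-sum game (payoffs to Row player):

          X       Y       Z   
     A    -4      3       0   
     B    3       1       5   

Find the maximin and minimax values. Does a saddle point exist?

Maximin = 1, Minimax = 3, Saddle: False

Work:
Row minimums: [-4, 1] → maximin = 1
Column maximums: [3, 3, 5] → minimax = 3
No saddle point (maximin ≠ minimax). Mixed strategy needed.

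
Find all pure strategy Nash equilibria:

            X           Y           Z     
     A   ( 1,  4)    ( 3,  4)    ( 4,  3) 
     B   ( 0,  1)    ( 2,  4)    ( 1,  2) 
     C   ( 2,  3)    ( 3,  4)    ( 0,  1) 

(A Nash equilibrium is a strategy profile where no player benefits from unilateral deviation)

Nash equilibrium: (A, Y), (C, Y)

Work:
Best responses:
  P1 vs X: payoffs [1, 0, 2] → best response C (payoff 2)
  P1 vs Y: payoffs [3, 2, 3] → best response A/C (payoff 3)
  P1 vs Z: payoffs [4, 1, 0] → best response A (payoff 4)
  P2 vs A: payoffs [4, 4, 3] → best response X/Y (payoff 4)
  P2 vs B: payoffs [1, 4, 2] → best response Y (payoff 4)
  P2 vs C: payoffs [3, 4, 1] → best response Y (payoff 4)
Mutual best responses: (A,Y), (C,Y) → Nash equilibria.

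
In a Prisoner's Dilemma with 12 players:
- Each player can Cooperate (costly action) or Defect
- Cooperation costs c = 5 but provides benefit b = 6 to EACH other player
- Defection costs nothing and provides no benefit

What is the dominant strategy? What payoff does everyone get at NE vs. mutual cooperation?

Dominant: Defect; NE payoff = 0; Coop payoff = 61

Work:
Defect dominates (saves cost c = 5, benefit to others is external)
NE: All defect → everyone gets 0
If all cooperate: each receives (11)×6 - 5 = 61
Social dilemma: 61 > 0 but NE gives 0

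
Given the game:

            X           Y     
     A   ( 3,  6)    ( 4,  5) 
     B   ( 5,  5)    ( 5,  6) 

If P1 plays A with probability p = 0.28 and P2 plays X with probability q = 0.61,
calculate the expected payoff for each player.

E[P1] = 4.5492, E[P2] = 5.4516

Work:
E[P1] = p·q·π₁(A,X) + p·(1-q)·π₁(A,Y) + (1-p)·q·π₁(B,X) + (1-p)·(1-q)·π₁(B,Y)
= 0.28·0.61·3 + 0.28·0.39·4 + 0.72·0.61·5 + 0.72·0.39·5
= 4.5492

E[P2] = 5.4516 (similar calculation)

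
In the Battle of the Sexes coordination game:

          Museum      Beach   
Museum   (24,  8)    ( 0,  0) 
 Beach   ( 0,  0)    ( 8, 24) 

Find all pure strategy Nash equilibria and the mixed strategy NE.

Pure NE: (Museum, Museum) and (Beach, Beach); Mixed NE: p = 0.75, q = 0.25

Work:
Check pure NE:
(Museum, Museum): (24, 8) - no unilateral deviation beneficial
(Beach, Beach): (8, 24) - no unilateral deviation beneficial
Mixed NE: P1 plays Museum with p = 0.75, P2 plays Museum with q = 0.25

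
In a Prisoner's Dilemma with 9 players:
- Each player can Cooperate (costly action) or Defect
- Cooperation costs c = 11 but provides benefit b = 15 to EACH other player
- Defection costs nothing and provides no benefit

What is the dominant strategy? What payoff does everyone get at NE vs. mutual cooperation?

Dominant: Defect; NE payoff = 0; Coop payoff = 109

Work:
Defect dominates (saves cost c = 11, benefit to others is external)
NE: All defect → everyone gets 0
If all cooperate: each receives (8)×15 - 11 = 109
Social dilemma: 109 > 0 but NE gives 0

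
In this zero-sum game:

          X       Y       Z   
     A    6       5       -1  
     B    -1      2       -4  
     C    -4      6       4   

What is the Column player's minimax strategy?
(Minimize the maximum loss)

Column should play Z, value = 4

Work:
Column player minimizes Row's maximum payoff:
Column X: max payoff to Row = 6
Column Y: max payoff to Row = 6
Column Z: max payoff to Row = 4
Minimum is 4, achieved by column Z.
Minimax strategy: Z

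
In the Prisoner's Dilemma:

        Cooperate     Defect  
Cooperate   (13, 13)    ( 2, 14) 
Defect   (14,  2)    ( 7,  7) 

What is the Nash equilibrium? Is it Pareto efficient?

(Defect, Defect) is NE; not Pareto efficient

Work:
Defect dominates Cooperate for both players:
If P2 cooperates: Defect (14) > Cooperate (13)
If P2 defects: Defect (7) > Cooperate (2)
NE: (Defect, Defect) with payoff (7, 7)
But (Cooperate, Cooperate) = (13, 13) Pareto dominates (7, 7)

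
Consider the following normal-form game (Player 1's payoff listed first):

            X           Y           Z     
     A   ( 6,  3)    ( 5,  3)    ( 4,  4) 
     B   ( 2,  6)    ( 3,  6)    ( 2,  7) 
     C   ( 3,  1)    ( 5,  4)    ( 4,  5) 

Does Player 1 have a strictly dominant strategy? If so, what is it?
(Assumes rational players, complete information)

No strictly dominant strategy exists for Player 1

Work:
A strategy strictly dominates another if it gives a strictly higher payoff against every opponent action. Compare each pair of P1's strategies column-by-column:
  A vs B: [6 vs 2, 5 vs 3, 4 vs 2] → A strictly dominates B
  A vs C: [6 vs 3, 5 vs 5, 4 vs 4] → A does not strictly dominate C (column Y: 5 ≤ 5)
  B vs A: [2 vs 6, 3 vs 5, 2 vs 4] → B does not strictly dominate A (column X: 2 ≤ 6)
  B vs C: [2 vs 3, 3 vs 5, 2 vs 4] → B does not strictly dominate C (column X: 2 ≤ 3)
  C vs A: [3 vs 6, 5 vs 5, 4 vs 4] → C does not strictly dominate A (column X: 3 ≤ 6)
  C vs B: [3 vs 2, 5 vs 3, 4 vs 2] → C strictly dominates B
No single strategy strictly dominates all others → no strictly dominant strategy.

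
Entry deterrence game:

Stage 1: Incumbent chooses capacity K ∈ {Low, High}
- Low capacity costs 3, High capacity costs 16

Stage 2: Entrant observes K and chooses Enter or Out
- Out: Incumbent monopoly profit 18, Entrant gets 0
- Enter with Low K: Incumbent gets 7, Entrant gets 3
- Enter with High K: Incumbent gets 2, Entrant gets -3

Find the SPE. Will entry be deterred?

SPE: (Low, Enter|Low, Out|High); Entry not deterred. Incumbent net profit = 4, Entrant gets 3

Work:
After Low K: Entrant enters (3 > 0)
After High K: Entrant stays out (-3 < 0)
Incumbent: Low → 7−3=4, High → 18−16=2
Incumbent chooses Low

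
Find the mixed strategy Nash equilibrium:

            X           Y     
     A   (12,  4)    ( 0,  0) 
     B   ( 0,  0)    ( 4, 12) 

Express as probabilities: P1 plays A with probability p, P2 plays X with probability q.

p = 0.75, q = 0.25

Work:
Find probabilities that make opponent indifferent:
P2 chooses q to make P1 indifferent between A and B
P1 chooses p to make P2 indifferent between X and Y
Mixed NE: P1 plays (A: 0.75, B: 0.25), P2 plays (X: 0.25, Y: 0.75)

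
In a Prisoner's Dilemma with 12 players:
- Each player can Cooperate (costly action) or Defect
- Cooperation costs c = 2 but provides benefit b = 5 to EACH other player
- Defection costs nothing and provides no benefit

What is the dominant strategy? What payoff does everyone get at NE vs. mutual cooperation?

Dominant: Defect; NE payoff = 0; Coop payoff = 53

Work:
Defect dominates (saves cost c = 2, benefit to others is external)
NE: All defect → everyone gets 0
If all cooperate: each receives (11)×5 - 2 = 53
Social dilemma: 53 > 0 but NE gives 0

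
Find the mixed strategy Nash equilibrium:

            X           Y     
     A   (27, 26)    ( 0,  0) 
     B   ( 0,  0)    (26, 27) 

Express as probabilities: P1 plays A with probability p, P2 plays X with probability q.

p = 0.5094, q = 0.4906

Work:
Find probabilities that make opponent indifferent:
P2 chooses q to make P1 indifferent between A and B
P1 chooses p to make P2 indifferent between X and Y
Mixed NE: P1 plays (A: 0.5094, B: 0.4906), P2 plays (X: 0.4906, Y: 0.5094)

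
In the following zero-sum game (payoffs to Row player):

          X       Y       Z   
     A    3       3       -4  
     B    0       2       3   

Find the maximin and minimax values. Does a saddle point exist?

Maximin = 0, Minimax = 3, Saddle: False

Work:
Row minimums: [-4, 0] → maximin = 0
Column maximums: [3, 3, 3] → minimax = 3
No saddle point (maximin ≠ minimax). Mixed strategy needed.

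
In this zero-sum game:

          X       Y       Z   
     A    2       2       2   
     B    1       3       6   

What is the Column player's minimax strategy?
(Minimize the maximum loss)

Column should play X, value = 2

Work:
Column player minimizes Row's maximum payoff:
Column X: max payoff to Row = 2
Column Y: max payoff to Row = 3
Column Z: max payoff to Row = 6
Minimum is 2, achieved by column X.
Minimax strategy: X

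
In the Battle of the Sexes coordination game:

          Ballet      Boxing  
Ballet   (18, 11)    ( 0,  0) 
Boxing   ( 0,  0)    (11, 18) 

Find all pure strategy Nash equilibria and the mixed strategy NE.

Pure NE: (Ballet, Ballet) and (Boxing, Boxing); Mixed NE: p = 0.6207, q = 0.3793

Work:
Check pure NE:
(Ballet, Ballet): (18, 11) - no unilateral deviation beneficial
(Boxing, Boxing): (11, 18) - no unilateral deviation beneficial
Mixed NE: P1 plays Ballet with p = 0.6207, P2 plays Ballet with q = 0.3793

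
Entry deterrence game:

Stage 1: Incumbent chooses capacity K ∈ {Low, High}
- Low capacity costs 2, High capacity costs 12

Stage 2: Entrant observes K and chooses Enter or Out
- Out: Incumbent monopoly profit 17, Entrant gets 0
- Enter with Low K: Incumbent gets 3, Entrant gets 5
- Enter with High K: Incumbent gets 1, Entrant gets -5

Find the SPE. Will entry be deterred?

SPE: (High, Enter|Low, Out|High); Entry deterred. Incumbent net profit = 5

Work:
After Low K: Entrant enters (5 > 0)
After High K: Entrant stays out (-5 < 0)
Incumbent: Low → 3−2=1, High → 17−12=5
Incumbent chooses High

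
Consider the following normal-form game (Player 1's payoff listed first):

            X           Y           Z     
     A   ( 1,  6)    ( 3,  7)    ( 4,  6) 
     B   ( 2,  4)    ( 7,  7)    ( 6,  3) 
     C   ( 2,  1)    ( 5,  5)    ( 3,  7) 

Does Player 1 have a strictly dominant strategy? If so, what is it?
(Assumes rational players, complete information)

No strictly dominant strategy exists for Player 1

Work:
A strategy strictly dominates another if it gives a strictly higher payoff against every opponent action. Compare each pair of P1's strategies column-by-column:
  A vs B: [1 vs 2, 3 vs 7, 4 vs 6] → A does not strictly dominate B (column X: 1 ≤ 2)
  A vs C: [1 vs 2, 3 vs 5, 4 vs 3] → A does not strictly dominate C (column X: 1 ≤ 2)
  B vs A: [2 vs 1, 7 vs 3, 6 vs 4] → B strictly dominates A
  B vs C: [2 vs 2, 7 vs 5, 6 vs 3] → B does not strictly dominate C (column X: 2 ≤ 2)
  C vs A: [2 vs 1, 5 vs 3, 3 vs 4] → C does not strictly dominate A (column Z: 3 ≤ 4)
  C vs B: [2 vs 2, 5 vs 7, 3 vs 6] → C does not strictly dominate B (column X: 2 ≤ 2)
No single strategy strictly dominates all others → no strictly dominant strategy.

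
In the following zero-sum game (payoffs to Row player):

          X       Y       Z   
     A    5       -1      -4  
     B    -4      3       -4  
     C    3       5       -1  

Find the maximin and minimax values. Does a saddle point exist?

Maximin = -1, Minimax = -1, Saddle: True

Work:
Row minimums: [-4, -4, -1] → maximin = -1
Column maximums: [5, 5, -1] → minimax = -1
Saddle point exists! Game value = -1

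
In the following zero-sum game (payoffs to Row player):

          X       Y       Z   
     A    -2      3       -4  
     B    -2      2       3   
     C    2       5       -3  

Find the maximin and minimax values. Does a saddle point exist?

Maximin = -2, Minimax = 2, Saddle: False

Work:
Row minimums: [-4, -2, -3] → maximin = -2
Column maximums: [2, 5, 3] → minimax = 2
No saddle point (maximin ≠ minimax). Mixed strategy needed.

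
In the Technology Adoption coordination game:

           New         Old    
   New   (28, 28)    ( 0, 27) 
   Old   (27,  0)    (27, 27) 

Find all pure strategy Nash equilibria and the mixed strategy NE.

Pure NE: (New, New) and (Old, Old); Mixed NE: p = 0.9643, q = 0.9643

Work:
Check pure NE:
(New, New): (28, 28) - no unilateral deviation beneficial
(Old, Old): (27, 27) - no unilateral deviation beneficial
Mixed NE: P1 plays New with p = 0.9643, P2 plays New with q = 0.9643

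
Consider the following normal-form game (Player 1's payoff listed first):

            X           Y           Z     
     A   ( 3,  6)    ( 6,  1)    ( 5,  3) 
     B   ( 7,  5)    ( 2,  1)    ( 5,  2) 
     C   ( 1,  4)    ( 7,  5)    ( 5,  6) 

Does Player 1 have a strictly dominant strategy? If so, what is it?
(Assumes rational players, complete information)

No strictly dominant strategy exists for Player 1

Work:
A strategy strictly dominates another if it gives a strictly higher payoff against every opponent action. Compare each pair of P1's strategies column-by-column:
  A vs B: [3 vs 7, 6 vs 2, 5 vs 5] → A does not strictly dominate B (column X: 3 ≤ 7)
  A vs C: [3 vs 1, 6 vs 7, 5 vs 5] → A does not strictly dominate C (column Y: 6 ≤ 7)
  B vs A: [7 vs 3, 2 vs 6, 5 vs 5] → B does not strictly dominate A (column Y: 2 ≤ 6)
  B vs C: [7 vs 1, 2 vs 7, 5 vs 5] → B does not strictly dominate C (column Y: 2 ≤ 7)
  C vs A: [1 vs 3, 7 vs 6, 5 vs 5] → C does not strictly dominate A (column X: 1 ≤ 3)
  C vs B: [1 vs 7, 7 vs 2, 5 vs 5] → C does not strictly dominate B (column X: 1 ≤ 7)
No single strategy strictly dominates all others → no strictly dominant strategy.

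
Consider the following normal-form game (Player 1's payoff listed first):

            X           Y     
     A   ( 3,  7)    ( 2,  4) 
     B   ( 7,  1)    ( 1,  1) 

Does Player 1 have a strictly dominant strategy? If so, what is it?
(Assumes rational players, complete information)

No strictly dominant strategy exists for Player 1

Work:
A strategy strictly dominates another if it gives a strictly higher payoff against every opponent action. Compare each pair of P1's strategies column-by-column:
  A vs B: [3 vs 7, 2 vs 1] → A does not strictly dominate B (column X: 3 ≤ 7)
  B vs A: [7 vs 3, 1 vs 2] → B does not strictly dominate A (column Y: 1 ≤ 2)
No single strategy strictly dominates all others → no strictly dominant strategy.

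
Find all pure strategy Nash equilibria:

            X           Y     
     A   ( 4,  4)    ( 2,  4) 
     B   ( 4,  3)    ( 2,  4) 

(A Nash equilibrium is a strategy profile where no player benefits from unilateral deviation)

Nash equilibrium: (A, X), (A, Y), (B, Y)

Work:
Best responses:
  P1 vs X: payoffs [4, 4] → best response A/B (payoff 4)
  P1 vs Y: payoffs [2, 2] → best response A/B (payoff 2)
  P2 vs A: payoffs [4, 4] → best response X/Y (payoff 4)
  P2 vs B: payoffs [3, 4] → best response Y (payoff 4)
Mutual best responses: (A,X), (A,Y), (B,Y) → Nash equilibria.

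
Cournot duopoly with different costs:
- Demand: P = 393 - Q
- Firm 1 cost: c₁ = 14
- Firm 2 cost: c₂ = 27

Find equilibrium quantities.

q₁* = 130.67, q₂* = 117.67

Work:
Reaction: q₁ = (393 - 14 - q₂)/2
Reaction: q₂ = (393 - 27 - q₁)/2
Solve simultaneously:
q₁* = (393 - 2×14 + 27)/3 = 130.67
q₂* = (393 - 2×27 + 14)/3 = 117.67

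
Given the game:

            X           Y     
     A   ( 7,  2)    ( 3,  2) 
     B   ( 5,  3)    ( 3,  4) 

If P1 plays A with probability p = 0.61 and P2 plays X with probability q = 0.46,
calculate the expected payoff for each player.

E[P1] = 4.4812, E[P2] = 2.6006

Work:
E[P1] = p·q·π₁(A,X) + p·(1-q)·π₁(A,Y) + (1-p)·q·π₁(B,X) + (1-p)·(1-q)·π₁(B,Y)
= 0.61·0.46·7 + 0.61·0.54·3 + 0.39·0.46·5 + 0.39·0.54·3
= 4.4812

E[P2] = 2.6006 (similar calculation)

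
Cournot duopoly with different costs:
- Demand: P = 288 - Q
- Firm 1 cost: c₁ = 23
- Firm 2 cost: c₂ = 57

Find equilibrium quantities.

q₁* = 99.67, q₂* = 65.67

Work:
Reaction: q₁ = (288 - 23 - q₂)/2
Reaction: q₂ = (288 - 57 - q₁)/2
Solve simultaneously:
q₁* = (288 - 2×23 + 57)/3 = 99.67
q₂* = (288 - 2×57 + 23)/3 = 65.67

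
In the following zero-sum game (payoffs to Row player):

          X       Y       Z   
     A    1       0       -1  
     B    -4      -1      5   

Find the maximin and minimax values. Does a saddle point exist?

Maximin = -1, Minimax = 0, Saddle: False

Work:
Row minimums: [-1, -4] → maximin = -1
Column maximums: [1, 0, 5] → minimax = 0
No saddle point (maximin ≠ minimax). Mixed strategy needed.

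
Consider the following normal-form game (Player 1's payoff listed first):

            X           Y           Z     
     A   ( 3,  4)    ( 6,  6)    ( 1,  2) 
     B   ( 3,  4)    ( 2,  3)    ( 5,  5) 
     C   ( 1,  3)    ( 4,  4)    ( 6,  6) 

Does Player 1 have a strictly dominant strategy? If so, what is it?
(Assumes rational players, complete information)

No strictly dominant strategy exists for Player 1

Work:
A strategy strictly dominates another if it gives a strictly higher payoff against every opponent action. Compare each pair of P1's strategies column-by-column:
  A vs B: [3 vs 3, 6 vs 2, 1 vs 5] → A does not strictly dominate B (column X: 3 ≤ 3)
  A vs C: [3 vs 1, 6 vs 4, 1 vs 6] → A does not strictly dominate C (column Z: 1 ≤ 6)
  B vs A: [3 vs 3, 2 vs 6, 5 vs 1] → B does not strictly dominate A (column X: 3 ≤ 3)
  B vs C: [3 vs 1, 2 vs 4, 5 vs 6] → B does not strictly dominate C (column Y: 2 ≤ 4)
  C vs A: [1 vs 3, 4 vs 6, 6 vs 1] → C does not strictly dominate A (column X: 1 ≤ 3)
  C vs B: [1 vs 3, 4 vs 2, 6 vs 5] → C does not strictly dominate B (column X: 1 ≤ 3)
No single strategy strictly dominates all others → no strictly dominant strategy.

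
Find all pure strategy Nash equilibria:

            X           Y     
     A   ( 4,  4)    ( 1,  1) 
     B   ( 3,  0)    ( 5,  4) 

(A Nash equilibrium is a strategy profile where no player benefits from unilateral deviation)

Nash equilibrium: (A, X), (B, Y)

Work:
Best responses:
  P1 vs X: payoffs [4, 3] → best response A (payoff 4)
  P1 vs Y: payoffs [1, 5] → best response B (payoff 5)
  P2 vs A: payoffs [4, 1] → best response X (payoff 4)
  P2 vs B: payoffs [0, 4] → best response Y (payoff 4)
Mutual best responses: (A,X), (B,Y) → Nash equilibria.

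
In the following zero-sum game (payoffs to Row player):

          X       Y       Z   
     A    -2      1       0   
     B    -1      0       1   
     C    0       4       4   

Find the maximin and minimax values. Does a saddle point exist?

Maximin = 0, Minimax = 0, Saddle: True

Work:
Row minimums: [-2, -1, 0] → maximin = 0
Column maximums: [0, 4, 4] → minimax = 0
Saddle point exists! Game value = 0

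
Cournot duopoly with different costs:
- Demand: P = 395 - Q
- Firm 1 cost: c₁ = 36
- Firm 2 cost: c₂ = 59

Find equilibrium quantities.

q₁* = 127.33, q₂* = 104.33

Work:
Reaction: q₁ = (395 - 36 - q₂)/2
Reaction: q₂ = (395 - 59 - q₁)/2
Solve simultaneously:
q₁* = (395 - 2×36 + 59)/3 = 127.33
q₂* = (395 - 2×59 + 36)/3 = 104.33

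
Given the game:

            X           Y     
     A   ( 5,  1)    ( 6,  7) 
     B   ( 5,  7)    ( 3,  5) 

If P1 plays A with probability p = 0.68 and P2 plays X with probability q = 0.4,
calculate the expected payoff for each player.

E[P1] = 5.024, E[P2] = 4.984

Work:
E[P1] = p·q·π₁(A,X) + p·(1-q)·π₁(A,Y) + (1-p)·q·π₁(B,X) + (1-p)·(1-q)·π₁(B,Y)
= 0.68·0.4·5 + 0.68·0.6·6 + 0.32·0.4·5 + 0.32·0.6·3
= 5.024

E[P2] = 4.984 (similar calculation)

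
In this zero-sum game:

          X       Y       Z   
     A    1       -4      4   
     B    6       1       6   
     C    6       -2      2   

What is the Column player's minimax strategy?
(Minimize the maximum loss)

Column should play Y, value = 1

Work:
Column player minimizes Row's maximum payoff:
Column X: max payoff to Row = 6
Column Y: max payoff to Row = 1
Column Z: max payoff to Row = 6
Minimum is 1, achieved by column Y.
Minimax strategy: Y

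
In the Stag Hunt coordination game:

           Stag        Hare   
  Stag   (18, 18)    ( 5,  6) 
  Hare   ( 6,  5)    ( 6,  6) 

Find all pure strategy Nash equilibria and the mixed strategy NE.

Pure NE: (Stag, Stag) and (Hare, Hare); Mixed NE: p = 0.0769, q = 0.0769

Work:
Check pure NE:
(Stag, Stag): (18, 18) - no unilateral deviation beneficial
(Hare, Hare): (6, 6) - no unilateral deviation beneficial
Mixed NE: P1 plays Stag with p = 0.0769, P2 plays Stag with q = 0.0769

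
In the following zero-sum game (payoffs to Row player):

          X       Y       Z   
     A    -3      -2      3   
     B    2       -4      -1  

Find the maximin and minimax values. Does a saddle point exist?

Maximin = -3, Minimax = -2, Saddle: False

Work:
Row minimums: [-3, -4] → maximin = -3
Column maximums: [2, -2, 3] → minimax = -2
No saddle point (maximin ≠ minimax). Mixed strategy needed.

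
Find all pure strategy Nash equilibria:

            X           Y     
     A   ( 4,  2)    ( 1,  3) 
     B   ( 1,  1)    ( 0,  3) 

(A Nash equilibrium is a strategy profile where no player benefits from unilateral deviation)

Nash equilibrium: (A, Y)

Work:
Best responses:
  P1 vs X: payoffs [4, 1] → best response A (payoff 4)
  P1 vs Y: payoffs [1, 0] → best response A (payoff 1)
  P2 vs A: payoffs [2, 3] → best response Y (payoff 3)
  P2 vs B: payoffs [1, 3] → best response Y (payoff 3)
Mutual best responses: (A,Y) → Nash equilibria.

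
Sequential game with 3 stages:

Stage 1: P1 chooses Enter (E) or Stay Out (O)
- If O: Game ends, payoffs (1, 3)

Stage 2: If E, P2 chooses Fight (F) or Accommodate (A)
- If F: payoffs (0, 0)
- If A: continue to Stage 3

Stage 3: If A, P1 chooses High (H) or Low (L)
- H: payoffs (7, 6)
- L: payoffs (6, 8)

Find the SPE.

SPE: (E, A, H); Outcome (7, 6)

Work:
Stage 3: P1 chooses H (7 vs 6)
Stage 2: P2: F->0, A->6 (anticipating H). Choose A
Stage 1: P1: O->1, E->7 (anticipating A, H). Choose E
SPE path: E -> A -> H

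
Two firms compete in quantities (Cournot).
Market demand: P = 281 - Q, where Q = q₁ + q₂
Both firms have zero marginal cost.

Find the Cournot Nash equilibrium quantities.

q₁* = q₂* = 93.67; P* = 93.67

Work:
Profit: π_i = P·q_i = (a - q_i - q_j)·q_i
FOC: ∂π_i/∂q_i = a - 2q_i - q_j = 0
Reaction function: q_i = (281 - q_j)/2
Symmetry: q* = 281/3 = 93.67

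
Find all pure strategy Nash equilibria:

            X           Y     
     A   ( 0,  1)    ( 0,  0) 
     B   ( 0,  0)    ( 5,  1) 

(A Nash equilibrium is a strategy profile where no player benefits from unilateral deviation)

Nash equilibrium: (A, X), (B, Y)

Work:
Best responses:
  P1 vs X: payoffs [0, 0] → best response A/B (payoff 0)
  P1 vs Y: payoffs [0, 5] → best response B (payoff 5)
  P2 vs A: payoffs [1, 0] → best response X (payoff 1)
  P2 vs B: payoffs [0, 1] → best response Y (payoff 1)
Mutual best responses: (A,X), (B,Y) → Nash equilibria.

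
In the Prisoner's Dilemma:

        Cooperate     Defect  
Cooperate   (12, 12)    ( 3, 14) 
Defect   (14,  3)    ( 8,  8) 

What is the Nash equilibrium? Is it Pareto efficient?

(Defect, Defect) is NE; not Pareto efficient

Work:
Defect dominates Cooperate for both players:
If P2 cooperates: Defect (14) > Cooperate (12)
If P2 defects: Defect (8) > Cooperate (3)
NE: (Defect, Defect) with payoff (8, 8)
But (Cooperate, Cooperate) = (12, 12) Pareto dominates (8, 8)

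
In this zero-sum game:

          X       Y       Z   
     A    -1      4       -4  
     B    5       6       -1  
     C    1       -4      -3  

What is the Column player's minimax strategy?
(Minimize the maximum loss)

Column should play Z, value = -1

Work:
Column player minimizes Row's maximum payoff:
Column X: max payoff to Row = 5
Column Y: max payoff to Row = 6
Column Z: max payoff to Row = -1
Minimum is -1, achieved by column Z.
Minimax strategy: Z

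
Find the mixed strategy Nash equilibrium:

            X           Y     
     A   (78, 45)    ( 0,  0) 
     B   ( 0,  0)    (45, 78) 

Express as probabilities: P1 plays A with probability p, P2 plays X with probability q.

p = 0.6341, q = 0.3659

Work:
Find probabilities that make opponent indifferent:
P2 chooses q to make P1 indifferent between A and B
P1 chooses p to make P2 indifferent between X and Y
Mixed NE: P1 plays (A: 0.6341, B: 0.3659), P2 plays (X: 0.3659, Y: 0.6341)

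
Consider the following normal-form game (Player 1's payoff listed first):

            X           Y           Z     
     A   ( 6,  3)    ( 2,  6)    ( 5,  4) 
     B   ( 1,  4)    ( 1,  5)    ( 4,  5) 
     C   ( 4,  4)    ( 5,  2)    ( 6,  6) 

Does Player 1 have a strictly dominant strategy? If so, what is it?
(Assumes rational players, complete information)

No strictly dominant strategy exists for Player 1

Work:
A strategy strictly dominates another if it gives a strictly higher payoff against every opponent action. Compare each pair of P1's strategies column-by-column:
  A vs B: [6 vs 1, 2 vs 1, 5 vs 4] → A strictly dominates B
  A vs C: [6 vs 4, 2 vs 5, 5 vs 6] → A does not strictly dominate C (column Y: 2 ≤ 5)
  B vs A: [1 vs 6, 1 vs 2, 4 vs 5] → B does not strictly dominate A (column X: 1 ≤ 6)
  B vs C: [1 vs 4, 1 vs 5, 4 vs 6] → B does not strictly dominate C (column X: 1 ≤ 4)
  C vs A: [4 vs 6, 5 vs 2, 6 vs 5] → C does not strictly dominate A (column X: 4 ≤ 6)
  C vs B: [4 vs 1, 5 vs 1, 6 vs 4] → C strictly dominates B
No single strategy strictly dominates all others → no strictly dominant strategy.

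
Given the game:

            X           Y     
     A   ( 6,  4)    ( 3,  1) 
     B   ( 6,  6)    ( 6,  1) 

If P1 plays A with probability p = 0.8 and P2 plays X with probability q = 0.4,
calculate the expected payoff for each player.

E[P1] = 4.56, E[P2] = 2.36

Work:
E[P1] = p·q·π₁(A,X) + p·(1-q)·π₁(A,Y) + (1-p)·q·π₁(B,X) + (1-p)·(1-q)·π₁(B,Y)
= 0.8·0.4·6 + 0.8·0.6·3 + 0.2·0.4·6 + 0.2·0.6·6
= 4.56

E[P2] = 2.36 (similar calculation)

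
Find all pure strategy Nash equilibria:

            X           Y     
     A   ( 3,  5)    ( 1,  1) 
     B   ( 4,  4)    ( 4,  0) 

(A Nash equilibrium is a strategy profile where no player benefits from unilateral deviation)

Nash equilibrium: (B, X)

Work:
Best responses:
  P1 vs X: payoffs [3, 4] → best response B (payoff 4)
  P1 vs Y: payoffs [1, 4] → best response B (payoff 4)
  P2 vs A: payoffs [5, 1] → best response X (payoff 5)
  P2 vs B: payoffs [4, 0] → best response X (payoff 4)
Mutual best responses: (B,X) → Nash equilibria.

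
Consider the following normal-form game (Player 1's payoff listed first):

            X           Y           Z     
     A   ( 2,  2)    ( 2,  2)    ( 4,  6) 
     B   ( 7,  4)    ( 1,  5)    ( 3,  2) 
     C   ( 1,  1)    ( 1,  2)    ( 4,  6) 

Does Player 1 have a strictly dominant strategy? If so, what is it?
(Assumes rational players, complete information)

No strictly dominant strategy exists for Player 1

Work:
A strategy strictly dominates another if it gives a strictly higher payoff against every opponent action. Compare each pair of P1's strategies column-by-column:
  A vs B: [2 vs 7, 2 vs 1, 4 vs 3] → A does not strictly dominate B (column X: 2 ≤ 7)
  A vs C: [2 vs 1, 2 vs 1, 4 vs 4] → A does not strictly dominate C (column Z: 4 ≤ 4)
  B vs A: [7 vs 2, 1 vs 2, 3 vs 4] → B does not strictly dominate A (column Y: 1 ≤ 2)
  B vs C: [7 vs 1, 1 vs 1, 3 vs 4] → B does not strictly dominate C (column Y: 1 ≤ 1)
  C vs A: [1 vs 2, 1 vs 2, 4 vs 4] → C does not strictly dominate A (column X: 1 ≤ 2)
  C vs B: [1 vs 7, 1 vs 1, 4 vs 3] → C does not strictly dominate B (column X: 1 ≤ 7)
No single strategy strictly dominates all others → no strictly dominant strategy.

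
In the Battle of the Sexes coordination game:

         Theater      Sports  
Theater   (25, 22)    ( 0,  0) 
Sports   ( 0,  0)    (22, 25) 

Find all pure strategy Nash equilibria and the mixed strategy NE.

Pure NE: (Theater, Theater) and (Sports, Sports); Mixed NE: p = 0.5319, q = 0.4681

Work:
Check pure NE:
(Theater, Theater): (25, 22) - no unilateral deviation beneficial
(Sports, Sports): (22, 25) - no unilateral deviation beneficial
Mixed NE: P1 plays Theater with p = 0.5319, P2 plays Theater with q = 0.4681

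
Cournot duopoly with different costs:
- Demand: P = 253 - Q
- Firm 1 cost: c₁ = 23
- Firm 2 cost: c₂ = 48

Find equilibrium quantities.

q₁* = 85.0, q₂* = 60.0

Work:
Reaction: q₁ = (253 - 23 - q₂)/2
Reaction: q₂ = (253 - 48 - q₁)/2
Solve simultaneously:
q₁* = (253 - 2×23 + 48)/3 = 85.0
q₂* = (253 - 2×48 + 23)/3 = 60.0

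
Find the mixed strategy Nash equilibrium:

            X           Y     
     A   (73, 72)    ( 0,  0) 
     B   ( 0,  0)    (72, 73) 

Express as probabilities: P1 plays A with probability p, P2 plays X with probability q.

p = 0.5034, q = 0.4966

Work:
Find probabilities that make opponent indifferent:
P2 chooses q to make P1 indifferent between A and B
P1 chooses p to make P2 indifferent between X and Y
Mixed NE: P1 plays (A: 0.5034, B: 0.4966), P2 plays (X: 0.4966, Y: 0.5034)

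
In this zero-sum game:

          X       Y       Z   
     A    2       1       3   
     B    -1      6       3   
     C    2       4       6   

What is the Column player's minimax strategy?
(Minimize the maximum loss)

Column should play X, value = 2

Work:
Column player minimizes Row's maximum payoff:
Column X: max payoff to Row = 2
Column Y: max payoff to Row = 6
Column Z: max payoff to Row = 6
Minimum is 2, achieved by column X.
Minimax strategy: X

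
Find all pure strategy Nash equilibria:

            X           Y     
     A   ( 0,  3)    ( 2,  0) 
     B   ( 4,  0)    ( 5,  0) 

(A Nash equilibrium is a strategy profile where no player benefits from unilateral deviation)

Nash equilibrium: (B, X), (B, Y)

Work:
Best responses:
  P1 vs X: payoffs [0, 4] → best response B (payoff 4)
  P1 vs Y: payoffs [2, 5] → best response B (payoff 5)
  P2 vs A: payoffs [3, 0] → best response X (payoff 3)
  P2 vs B: payoffs [0, 0] → best response X/Y (payoff 0)
Mutual best responses: (B,X), (B,Y) → Nash equilibria.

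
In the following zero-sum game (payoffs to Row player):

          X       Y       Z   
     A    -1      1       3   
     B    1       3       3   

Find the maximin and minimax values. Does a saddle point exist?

Maximin = 1, Minimax = 1, Saddle: True

Work:
Row minimums: [-1, 1] → maximin = 1
Column maximums: [1, 3, 3] → minimax = 1
Saddle point exists! Game value = 1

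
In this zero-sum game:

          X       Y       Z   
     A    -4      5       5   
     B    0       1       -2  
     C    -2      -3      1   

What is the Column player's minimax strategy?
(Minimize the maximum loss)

Column should play X, value = 0

Work:
Column player minimizes Row's maximum payoff:
Column X: max payoff to Row = 0
Column Y: max payoff to Row = 5
Column Z: max payoff to Row = 5
Minimum is 0, achieved by column X.
Minimax strategy: X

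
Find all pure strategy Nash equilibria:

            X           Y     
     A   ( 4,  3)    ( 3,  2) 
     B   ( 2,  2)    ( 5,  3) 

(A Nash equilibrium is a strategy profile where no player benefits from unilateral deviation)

Nash equilibrium: (A, X), (B, Y)

Work:
Best responses:
  P1 vs X: payoffs [4, 2] → best response A (payoff 4)
  P1 vs Y: payoffs [3, 5] → best response B (payoff 5)
  P2 vs A: payoffs [3, 2] → best response X (payoff 3)
  P2 vs B: payoffs [2, 3] → best response Y (payoff 3)
Mutual best responses: (A,X), (B,Y) → Nash equilibria.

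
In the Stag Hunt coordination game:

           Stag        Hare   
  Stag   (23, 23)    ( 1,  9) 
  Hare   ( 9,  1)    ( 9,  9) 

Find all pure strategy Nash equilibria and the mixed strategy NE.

Pure NE: (Stag, Stag) and (Hare, Hare); Mixed NE: p = 0.3636, q = 0.3636

Work:
Check pure NE:
(Stag, Stag): (23, 23) - no unilateral deviation beneficial
(Hare, Hare): (9, 9) - no unilateral deviation beneficial
Mixed NE: P1 plays Stag with p = 0.3636, P2 plays Stag with q = 0.3636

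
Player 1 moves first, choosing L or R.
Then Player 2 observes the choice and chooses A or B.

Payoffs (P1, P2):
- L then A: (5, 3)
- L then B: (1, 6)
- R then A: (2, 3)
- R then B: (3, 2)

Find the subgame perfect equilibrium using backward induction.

P1 plays R, P2 plays B after L and A after R; Payoff (2, 3)

Work:
Backward induction:
After L: P2 chooses B → P1 gets 1
After R: P2 chooses A → P1 gets 2
P1 chooses R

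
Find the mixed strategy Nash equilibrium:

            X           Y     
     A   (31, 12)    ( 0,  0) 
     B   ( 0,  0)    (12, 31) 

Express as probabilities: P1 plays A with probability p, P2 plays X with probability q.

p = 0.7209, q = 0.2791

Work:
Find probabilities that make opponent indifferent:
P2 chooses q to make P1 indifferent between A and B
P1 chooses p to make P2 indifferent between X and Y
Mixed NE: P1 plays (A: 0.7209, B: 0.2791), P2 plays (X: 0.2791, Y: 0.7209)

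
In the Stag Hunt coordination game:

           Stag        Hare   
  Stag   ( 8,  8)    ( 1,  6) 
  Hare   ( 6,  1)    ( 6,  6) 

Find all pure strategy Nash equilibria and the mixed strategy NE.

Pure NE: (Stag, Stag) and (Hare, Hare); Mixed NE: p = 0.7143, q = 0.7143

Work:
Check pure NE:
(Stag, Stag): (8, 8) - no unilateral deviation beneficial
(Hare, Hare): (6, 6) - no unilateral deviation beneficial
Mixed NE: P1 plays Stag with p = 0.7143, P2 plays Stag with q = 0.7143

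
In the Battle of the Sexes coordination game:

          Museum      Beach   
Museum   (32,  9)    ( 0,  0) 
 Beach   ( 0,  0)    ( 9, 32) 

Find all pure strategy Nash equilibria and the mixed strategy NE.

Pure NE: (Museum, Museum) and (Beach, Beach); Mixed NE: p = 0.7805, q = 0.2195

Work:
Check pure NE:
(Museum, Museum): (32, 9) - no unilateral deviation beneficial
(Beach, Beach): (9, 32) - no unilateral deviation beneficial
Mixed NE: P1 plays Museum with p = 0.7805, P2 plays Museum with q = 0.2195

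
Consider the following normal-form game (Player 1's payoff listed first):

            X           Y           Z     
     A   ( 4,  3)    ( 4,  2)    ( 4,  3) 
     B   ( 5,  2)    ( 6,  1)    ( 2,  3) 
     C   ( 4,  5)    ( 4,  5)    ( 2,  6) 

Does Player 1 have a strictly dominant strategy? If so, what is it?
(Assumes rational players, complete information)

No strictly dominant strategy exists for Player 1

Work:
A strategy strictly dominates another if it gives a strictly higher payoff against every opponent action. Compare each pair of P1's strategies column-by-column:
  A vs B: [4 vs 5, 4 vs 6, 4 vs 2] → A does not strictly dominate B (column X: 4 ≤ 5)
  A vs C: [4 vs 4, 4 vs 4, 4 vs 2] → A does not strictly dominate C (column X: 4 ≤ 4)
  B vs A: [5 vs 4, 6 vs 4, 2 vs 4] → B does not strictly dominate A (column Z: 2 ≤ 4)
  B vs C: [5 vs 4, 6 vs 4, 2 vs 2] → B does not strictly dominate C (column Z: 2 ≤ 2)
  C vs A: [4 vs 4, 4 vs 4, 2 vs 4] → C does not strictly dominate A (column X: 4 ≤ 4)
  C vs B: [4 vs 5, 4 vs 6, 2 vs 2] → C does not strictly dominate B (column X: 4 ≤ 5)
No single strategy strictly dominates all others → no strictly dominant strategy.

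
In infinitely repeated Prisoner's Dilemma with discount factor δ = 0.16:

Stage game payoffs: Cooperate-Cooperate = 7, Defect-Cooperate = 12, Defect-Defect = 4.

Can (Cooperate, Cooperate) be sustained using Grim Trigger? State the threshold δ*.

δ* = 0.625; since δ = 0.16 < 0.625, cooperation cannot be sustained

Work:
For Grim Trigger:
Cooperate forever: 7/(1-δ)
Defect then punished: 12 + 4·δ/(1-δ)
Need: 7/(1-δ) ≥ 12 + 4·δ/(1-δ)
Solving: δ ≥ (T-R)/(T-P) = (12-7)/(12-4) = 0.625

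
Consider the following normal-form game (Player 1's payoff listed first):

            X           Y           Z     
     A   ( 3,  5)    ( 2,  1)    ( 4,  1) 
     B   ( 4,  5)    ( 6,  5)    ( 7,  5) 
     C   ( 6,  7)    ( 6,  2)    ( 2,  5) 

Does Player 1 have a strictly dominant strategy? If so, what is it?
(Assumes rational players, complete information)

No strictly dominant strategy exists for Player 1

Work:
A strategy strictly dominates another if it gives a strictly higher payoff against every opponent action. Compare each pair of P1's strategies column-by-column:
  A vs B: [3 vs 4, 2 vs 6, 4 vs 7] → A does not strictly dominate B (column X: 3 ≤ 4)
  A vs C: [3 vs 6, 2 vs 6, 4 vs 2] → A does not strictly dominate C (column X: 3 ≤ 6)
  B vs A: [4 vs 3, 6 vs 2, 7 vs 4] → B strictly dominates A
  B vs C: [4 vs 6, 6 vs 6, 7 vs 2] → B does not strictly dominate C (column X: 4 ≤ 6)
  C vs A: [6 vs 3, 6 vs 2, 2 vs 4] → C does not strictly dominate A (column Z: 2 ≤ 4)
  C vs B: [6 vs 4, 6 vs 6, 2 vs 7] → C does not strictly dominate B (column Y: 6 ≤ 6)
No single strategy strictly dominates all others → no strictly dominant strategy.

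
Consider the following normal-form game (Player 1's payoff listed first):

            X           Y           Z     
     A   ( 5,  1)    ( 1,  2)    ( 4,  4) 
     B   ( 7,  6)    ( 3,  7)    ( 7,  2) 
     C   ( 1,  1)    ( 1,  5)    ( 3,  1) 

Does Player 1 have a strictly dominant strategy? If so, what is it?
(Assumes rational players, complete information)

Yes, Player 1's strictly dominant strategy is B

Work:
A strategy strictly dominates another if it gives a strictly higher payoff against every opponent action. Compare each pair of P1's strategies column-by-column:
  A vs B: [5 vs 7, 1 vs 3, 4 vs 7] → A does not strictly dominate B (column X: 5 ≤ 7)
  A vs C: [5 vs 1, 1 vs 1, 4 vs 3] → A does not strictly dominate C (column Y: 1 ≤ 1)
  B vs A: [7 vs 5, 3 vs 1, 7 vs 4] → B strictly dominates A
  B vs C: [7 vs 1, 3 vs 1, 7 vs 3] → B strictly dominates C
  C vs A: [1 vs 5, 1 vs 1, 3 vs 4] → C does not strictly dominate A (column X: 1 ≤ 5)
  C vs B: [1 vs 7, 1 vs 3, 3 vs 7] → C does not strictly dominate B (column X: 1 ≤ 7)
B strictly dominates every other strategy → strictly dominant.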